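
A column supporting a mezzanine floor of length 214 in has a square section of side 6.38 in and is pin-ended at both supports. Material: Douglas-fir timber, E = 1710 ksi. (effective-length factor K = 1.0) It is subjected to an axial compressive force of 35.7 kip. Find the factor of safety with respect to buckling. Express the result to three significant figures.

I = a⁴/12 = 6.38⁴/12 = 138.1 in⁴
Effective length L_e = K·L = 1 × 214 = 214.0 in
P_cr = π²EI / L_e² = π² × 1710×10³ × 138.1 / 214.0² = 5.088×10^4 lb
Factor of safety n = P_cr / P = 50.883 / 35.7 = 1.43

n ≈ 1.43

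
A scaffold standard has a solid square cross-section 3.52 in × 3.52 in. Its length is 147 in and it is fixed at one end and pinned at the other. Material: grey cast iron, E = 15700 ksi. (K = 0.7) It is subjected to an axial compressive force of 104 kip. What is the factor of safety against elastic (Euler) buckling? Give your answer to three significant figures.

I = a⁴/12 = 3.52⁴/12 = 12.79 in⁴
Effective length L_e = K·L = 0.7 × 147 = 102.9 in
P_cr = π²EI / L_e² = π² × 15700×10³ × 12.79 / 102.9² = 1.872×10^5 lb
Factor of safety n = P_cr / P = 187.22 / 104 = 1.80

n ≈ 1.80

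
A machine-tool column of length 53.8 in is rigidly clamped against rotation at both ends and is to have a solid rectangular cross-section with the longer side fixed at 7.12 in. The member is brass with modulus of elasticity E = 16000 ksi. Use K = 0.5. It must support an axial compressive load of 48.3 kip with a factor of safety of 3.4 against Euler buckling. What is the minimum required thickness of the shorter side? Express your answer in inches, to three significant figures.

Required P_cr = n·P = 3.4 × 48.3 = 164.2 kip
L_e = K·L = 0.5 × 53.8 = 26.90 in
Required I = P_cr·L_e²/(π²E) = 1.642×10^5 × 26.90² / (π² × 1.60×10^7) = 0.7525 in⁴
Rectangle, weak axis: I_min = h·b³/12 with h = 7.12 in fixed  ⇒  b = (12I/h)^(1/3) = 1.08 in

b ≈ 1.08 in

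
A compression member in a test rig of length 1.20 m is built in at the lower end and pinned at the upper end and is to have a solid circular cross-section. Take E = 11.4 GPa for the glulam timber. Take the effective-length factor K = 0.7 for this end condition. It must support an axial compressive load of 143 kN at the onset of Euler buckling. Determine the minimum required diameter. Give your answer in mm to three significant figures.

L_e = K·L = 0.7 × 1.20 = 0.8400 m
Required I = P_cr·L_e²/(π²E) = 1.430×10^5 × 0.8400² / (π² × 1.14×10^10) = 8.968×10^-7 m⁴
I_req = 8.968×10^5 mm⁴
Solid circle: I = πd⁴/64  ⇒  d = (64I/π)^(1/4) = (64×8.968×10^5/π)^(1/4) = 65.4 mm

d ≈ 65.4 mm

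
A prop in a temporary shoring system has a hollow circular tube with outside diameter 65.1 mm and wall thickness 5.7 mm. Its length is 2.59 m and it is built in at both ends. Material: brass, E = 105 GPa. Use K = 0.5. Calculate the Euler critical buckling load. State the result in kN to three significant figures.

P_cr ≈ 293 kN

Inner diameter d_i = 65.1 − 2×5.7 = 53.70 mm
I = π(d_o⁴ − d_i⁴)/64 = π(65.1⁴ − 53.70⁴)/64 = 4.735×10^5 mm⁴
I = 4.735×10^5 mm⁴ = 4.735×10^-7 m⁴
Effective length L_e = K·L = 0.5 × 2.59 = 1.295 m
P_cr = π²EI / L_e² = π² × 105×10⁹ × 4.735×10^-7 / 1.295² = 2.926×10^5 N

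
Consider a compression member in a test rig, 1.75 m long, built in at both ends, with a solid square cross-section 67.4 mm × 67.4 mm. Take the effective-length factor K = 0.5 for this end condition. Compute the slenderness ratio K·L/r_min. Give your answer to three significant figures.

λ ≈ 45.0

For a square r = a/√12 = 67.4/√12 = 19.46 mm
L_e = K·L = 0.5 × 1.75 m = 0.8750 m = 875.00 mm
λ = L_e / r_min = 875.00 / 19.46 = 45.0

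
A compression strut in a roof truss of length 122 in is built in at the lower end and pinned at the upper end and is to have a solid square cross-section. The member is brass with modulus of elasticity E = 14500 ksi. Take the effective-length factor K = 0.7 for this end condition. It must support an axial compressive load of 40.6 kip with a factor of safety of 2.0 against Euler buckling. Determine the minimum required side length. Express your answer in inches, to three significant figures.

Required P_cr = n·P = 2.0 × 40.6 = 81.20 kip
L_e = K·L = 0.7 × 122 = 85.40 in
Required I = P_cr·L_e²/(π²E) = 8.120×10^4 × 85.40² / (π² × 1.45×10^7) = 4.138 in⁴
Solid square: I = a⁴/12  ⇒  a = (12I)^(1/4) = (12×4.138)^(1/4) = 2.65 in

a ≈ 2.65 in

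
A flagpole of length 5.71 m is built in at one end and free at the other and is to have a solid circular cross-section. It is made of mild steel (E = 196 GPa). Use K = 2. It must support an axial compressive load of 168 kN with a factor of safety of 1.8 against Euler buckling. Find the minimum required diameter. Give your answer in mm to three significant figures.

Required P_cr = n·P = 1.8 × 168 = 302.4 kN
L_e = K·L = 2 × 5.71 = 11.42 m
Required I = P_cr·L_e²/(π²E) = 3.024×10^5 × 11.42² / (π² × 1.96×10^11) = 2.039×10^-5 m⁴
I_req = 2.039×10^7 mm⁴
Solid circle: I = πd⁴/64  ⇒  d = (64I/π)^(1/4) = (64×2.039×10^7/π)^(1/4) = 143 mm

d ≈ 143 mm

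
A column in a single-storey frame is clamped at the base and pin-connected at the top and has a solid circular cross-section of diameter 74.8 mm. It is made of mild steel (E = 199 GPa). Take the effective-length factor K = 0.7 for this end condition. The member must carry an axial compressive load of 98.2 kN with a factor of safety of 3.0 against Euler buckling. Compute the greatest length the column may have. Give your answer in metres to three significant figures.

I = πd⁴/64 = π×74.8⁴/64 = 1.537×10^6 mm⁴
I = 1.537×10^-6 m⁴
Required critical load P_cr = n·P = 3.0 × 98.2 = 294.6 kN = 2.946×10^5 N
From P_cr = π²EI/(K·L)²:  L = (1/K)·√(π²EI/P_cr) = (1/0.7)·√(π²×1.99×10^11×1.537×10^-6/2.946×10^5)
L = 4.57 m

L_max ≈ 4.57 m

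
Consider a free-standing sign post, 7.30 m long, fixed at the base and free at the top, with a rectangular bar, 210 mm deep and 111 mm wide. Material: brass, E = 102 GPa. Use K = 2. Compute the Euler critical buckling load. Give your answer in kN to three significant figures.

Buckling occurs about the weak axis: I_min = h·b³/12 with b = 111 mm (the shorter side).
I_min = 210×111³/12 = 2.393×10^7 mm⁴
I = 2.393×10^7 mm⁴ = 2.393×10^-5 m⁴
Effective length L_e = K·L = 2 × 7.30 = 14.60 m
P_cr = π²EI / L_e² = π² × 102×10⁹ × 2.393×10^-5 / 14.60² = 1.130×10^5 N

P_cr ≈ 113 kN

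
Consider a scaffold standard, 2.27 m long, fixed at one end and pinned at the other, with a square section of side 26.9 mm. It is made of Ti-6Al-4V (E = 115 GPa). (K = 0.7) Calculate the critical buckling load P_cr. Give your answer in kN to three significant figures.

I = a⁴/12 = 26.9⁴/12 = 4.363×10^4 mm⁴
I = 4.363×10^4 mm⁴ = 4.363×10^-8 m⁴
Effective length L_e = K·L = 0.7 × 2.27 = 1.589 m
P_cr = π²EI / L_e² = π² × 115×10⁹ × 4.363×10^-8 / 1.589² = 1.961×10^4 N

P_cr ≈ 19.6 kN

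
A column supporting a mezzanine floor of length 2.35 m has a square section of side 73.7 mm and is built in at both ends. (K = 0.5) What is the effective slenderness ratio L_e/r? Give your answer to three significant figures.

λ ≈ 55.2

For a square r = a/√12 = 73.7/√12 = 21.28 mm
L_e = K·L = 0.5 × 2.35 m = 1.175 m = 1175.0 mm
λ = L_e / r_min = 1175.0 / 21.28 = 55.2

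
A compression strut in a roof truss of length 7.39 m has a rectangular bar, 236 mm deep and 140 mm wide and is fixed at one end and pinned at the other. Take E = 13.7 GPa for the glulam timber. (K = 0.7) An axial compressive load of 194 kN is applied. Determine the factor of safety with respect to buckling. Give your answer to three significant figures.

n ≈ 1.41

Buckling occurs about the weak axis: I_min = h·b³/12 with b = 140 mm (the shorter side).
I_min = 236×140³/12 = 5.397×10^7 mm⁴
I = 5.397×10^7 mm⁴ = 5.397×10^-5 m⁴
Effective length L_e = K·L = 0.7 × 7.39 = 5.173 m
P_cr = π²EI / L_e² = π² × 13.7×10⁹ × 5.397×10^-5 / 5.173² = 2.727×10^5 N
Factor of safety n = P_cr / P = 272.68 / 194 = 1.41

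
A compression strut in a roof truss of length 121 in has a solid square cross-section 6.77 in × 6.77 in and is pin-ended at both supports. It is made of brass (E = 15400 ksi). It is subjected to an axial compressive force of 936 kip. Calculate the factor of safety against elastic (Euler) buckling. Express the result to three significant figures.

n ≈ 1.94

I = a⁴/12 = 6.77⁴/12 = 175.1 in⁴
Effective length L_e = K·L = 1 × 121 = 121.0 in
P_cr = π²EI / L_e² = π² × 15400×10³ × 175.1 / 121.0² = 1.817×10^6 lb
Factor of safety n = P_cr / P = 1817.3 / 936 = 1.94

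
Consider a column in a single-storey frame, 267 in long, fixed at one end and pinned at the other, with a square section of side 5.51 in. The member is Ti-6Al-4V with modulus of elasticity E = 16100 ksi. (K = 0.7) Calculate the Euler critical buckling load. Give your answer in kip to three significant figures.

P_cr ≈ 349 kip

I = a⁴/12 = 5.51⁴/12 = 76.81 in⁴
Effective length L_e = K·L = 0.7 × 267 = 186.9 in
P_cr = π²EI / L_e² = π² × 16100×10³ × 76.81 / 186.9² = 3.494×10^5 lb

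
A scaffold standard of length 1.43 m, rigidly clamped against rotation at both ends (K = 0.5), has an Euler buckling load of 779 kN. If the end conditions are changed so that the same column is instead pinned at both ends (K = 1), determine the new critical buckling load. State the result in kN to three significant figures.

P_cr ∝ 1/K², so P_cr,new = P_cr,old × (K_old/K_new)² = 779 × (0.5/1)²
= 779 × 0.2500 = 195 kN

P_cr ≈ 195 kN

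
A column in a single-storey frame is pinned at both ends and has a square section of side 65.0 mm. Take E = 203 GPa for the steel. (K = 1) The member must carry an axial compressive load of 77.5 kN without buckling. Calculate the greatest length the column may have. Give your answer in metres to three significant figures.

I = a⁴/12 = 65.0⁴/12 = 1.488×10^6 mm⁴
I = 1.488×10^-6 m⁴
At the buckling limit P_cr = P = 7.750×10^4 N
From P_cr = π²EI/(K·L)²:  L = (1/K)·√(π²EI/P_cr) = (1/1)·√(π²×2.03×10^11×1.488×10^-6/7.750×10^4)
L = 6.20 m

L_max ≈ 6.20 m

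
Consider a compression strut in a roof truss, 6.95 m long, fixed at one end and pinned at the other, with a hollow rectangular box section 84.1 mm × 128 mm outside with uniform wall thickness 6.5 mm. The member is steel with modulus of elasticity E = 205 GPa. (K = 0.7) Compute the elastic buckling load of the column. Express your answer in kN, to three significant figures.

Inner dimensions: h_i = 128 − 2×6.5 = 115.0 mm, b_i = 84.1 − 2×6.5 = 71.10 mm
Weak-axis I_min = (h_o·b_o³ − h_i·b_i³)/12 with b_o = 84.1, b_i = 71.10 mm (shorter outer/inner sides).
I_min = (128×84.1³ − 115.0×71.10³)/12 = 2.900×10^6 mm⁴
I = 2.900×10^6 mm⁴ = 2.900×10^-6 m⁴
Effective length L_e = K·L = 0.7 × 6.95 = 4.865 m
P_cr = π²EI / L_e² = π² × 205×10⁹ × 2.900×10^-6 / 4.865² = 2.479×10^5 N

P_cr ≈ 248 kN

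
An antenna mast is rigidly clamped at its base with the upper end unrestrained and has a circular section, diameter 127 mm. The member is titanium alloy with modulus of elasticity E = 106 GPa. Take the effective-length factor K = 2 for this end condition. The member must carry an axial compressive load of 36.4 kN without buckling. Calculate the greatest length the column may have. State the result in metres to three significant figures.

L_max ≈ 9.58 m

I = πd⁴/64 = π×127⁴/64 = 1.277×10^7 mm⁴
I = 1.277×10^-5 m⁴
At the buckling limit P_cr = P = 3.640×10^4 N
From P_cr = π²EI/(K·L)²:  L = (1/K)·√(π²EI/P_cr) = (1/2)·√(π²×1.06×10^11×1.277×10^-5/3.640×10^4)
L = 9.58 m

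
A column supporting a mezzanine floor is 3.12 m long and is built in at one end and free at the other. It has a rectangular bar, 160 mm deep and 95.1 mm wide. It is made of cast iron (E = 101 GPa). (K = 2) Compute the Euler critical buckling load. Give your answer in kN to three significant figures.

P_cr ≈ 294 kN

Buckling occurs about the weak axis: I_min = h·b³/12 with b = 95.1 mm (the shorter side).
I_min = 160×95.1³/12 = 1.147×10^7 mm⁴
I = 1.147×10^7 mm⁴ = 1.147×10^-5 m⁴
Effective length L_e = K·L = 2 × 3.12 = 6.240 m
P_cr = π²EI / L_e² = π² × 101×10⁹ × 1.147×10^-5 / 6.240² = 2.936×10^5 N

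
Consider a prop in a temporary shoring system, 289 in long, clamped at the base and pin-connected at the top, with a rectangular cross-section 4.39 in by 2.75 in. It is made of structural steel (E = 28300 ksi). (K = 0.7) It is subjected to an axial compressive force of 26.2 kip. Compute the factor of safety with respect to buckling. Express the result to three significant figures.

n ≈ 1.98

Buckling occurs about the weak axis: I_min = h·b³/12 with b = 2.75 in (the shorter side).
I_min = 4.39×2.75³/12 = 7.608 in⁴
Effective length L_e = K·L = 0.7 × 289 = 202.3 in
P_cr = π²EI / L_e² = π² × 28300×10³ × 7.608 / 202.3² = 5.192×10^4 lb
Factor of safety n = P_cr / P = 51.925 / 26.2 = 1.98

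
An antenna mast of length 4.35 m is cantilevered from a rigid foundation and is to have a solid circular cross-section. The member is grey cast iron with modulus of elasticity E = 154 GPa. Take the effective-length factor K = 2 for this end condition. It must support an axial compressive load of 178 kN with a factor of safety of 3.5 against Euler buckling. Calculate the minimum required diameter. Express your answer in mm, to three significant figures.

Required P_cr = n·P = 3.5 × 178 = 623.0 kN
L_e = K·L = 2 × 4.35 = 8.700 m
Required I = P_cr·L_e²/(π²E) = 6.230×10^5 × 8.700² / (π² × 1.54×10^11) = 3.102×10^-5 m⁴
I_req = 3.102×10^7 mm⁴
Solid circle: I = πd⁴/64  ⇒  d = (64I/π)^(1/4) = (64×3.102×10^7/π)^(1/4) = 159 mm

d ≈ 159 mm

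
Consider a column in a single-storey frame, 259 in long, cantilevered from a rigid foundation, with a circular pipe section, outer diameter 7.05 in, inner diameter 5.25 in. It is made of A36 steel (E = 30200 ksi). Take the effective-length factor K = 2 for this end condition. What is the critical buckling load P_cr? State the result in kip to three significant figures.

P_cr ≈ 93.3 kip

d_o = 7.05 in, d_i = 5.25 in
I = π(d_o⁴ − d_i⁴)/64 = π(7.05⁴ − 5.250⁴)/64 = 83.97 in⁴
Effective length L_e = K·L = 2 × 259 = 518.0 in
P_cr = π²EI / L_e² = π² × 30200×10³ × 83.97 / 518.0² = 9.328×10^4 lb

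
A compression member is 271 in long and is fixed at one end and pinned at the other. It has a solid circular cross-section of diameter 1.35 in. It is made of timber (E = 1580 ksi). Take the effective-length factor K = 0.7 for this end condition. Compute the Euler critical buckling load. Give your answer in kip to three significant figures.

I = πd⁴/64 = π×1.35⁴/64 = 0.1630 in⁴
Effective length L_e = K·L = 0.7 × 271 = 189.7 in
P_cr = π²EI / L_e² = π² × 1580×10³ × 0.1630 / 189.7² = 70.65 lb

P_cr ≈ 0.0707 kip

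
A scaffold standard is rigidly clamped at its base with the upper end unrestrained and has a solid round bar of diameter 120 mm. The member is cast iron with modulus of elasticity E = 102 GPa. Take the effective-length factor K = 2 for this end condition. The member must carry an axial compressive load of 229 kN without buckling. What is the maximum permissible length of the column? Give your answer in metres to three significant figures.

L_max ≈ 3.34 m

I = πd⁴/64 = π×120⁴/64 = 1.018×10^7 mm⁴
I = 1.018×10^-5 m⁴
At the buckling limit P_cr = P = 2.290×10^5 N
From P_cr = π²EI/(K·L)²:  L = (1/K)·√(π²EI/P_cr) = (1/2)·√(π²×1.02×10^11×1.018×10^-5/2.290×10^5)
L = 3.34 m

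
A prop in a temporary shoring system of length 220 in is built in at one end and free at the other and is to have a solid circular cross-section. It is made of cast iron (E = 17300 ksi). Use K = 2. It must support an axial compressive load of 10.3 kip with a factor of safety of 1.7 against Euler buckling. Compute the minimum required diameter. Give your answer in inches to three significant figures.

Required P_cr = n·P = 1.7 × 10.3 = 17.51 kip
L_e = K·L = 2 × 220 = 440.0 in
Required I = P_cr·L_e²/(π²E) = 1.751×10^4 × 440.0² / (π² × 1.73×10^7) = 19.85 in⁴
Solid circle: I = πd⁴/64  ⇒  d = (64I/π)^(1/4) = (64×19.85/π)^(1/4) = 4.48 in

d ≈ 4.48 in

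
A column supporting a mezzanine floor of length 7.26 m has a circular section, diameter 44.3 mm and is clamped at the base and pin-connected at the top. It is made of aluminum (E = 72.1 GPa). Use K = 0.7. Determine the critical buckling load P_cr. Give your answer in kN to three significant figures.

P_cr ≈ 5.21 kN

I = πd⁴/64 = π×44.3⁴/64 = 1.891×10^5 mm⁴
I = 1.891×10^5 mm⁴ = 1.891×10^-7 m⁴
Effective length L_e = K·L = 0.7 × 7.26 = 5.082 m
P_cr = π²EI / L_e² = π² × 72.1×10⁹ × 1.891×10^-7 / 5.082² = 5.209×10^3 N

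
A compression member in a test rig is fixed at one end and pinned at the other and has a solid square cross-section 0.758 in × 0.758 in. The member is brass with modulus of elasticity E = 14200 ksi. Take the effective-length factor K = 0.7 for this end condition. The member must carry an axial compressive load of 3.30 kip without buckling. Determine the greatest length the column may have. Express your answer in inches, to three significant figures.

I = a⁴/12 = 0.758⁴/12 = 2.751×10^-2 in⁴
At the buckling limit P_cr = P = 3.300×10^3 lb
From P_cr = π²EI/(K·L)²:  L = (1/K)·√(π²EI/P_cr) = (1/0.7)·√(π²×1.42×10^7×2.751×10^-2/3.300×10^3)
L = 48.8 in

L_max ≈ 48.8 in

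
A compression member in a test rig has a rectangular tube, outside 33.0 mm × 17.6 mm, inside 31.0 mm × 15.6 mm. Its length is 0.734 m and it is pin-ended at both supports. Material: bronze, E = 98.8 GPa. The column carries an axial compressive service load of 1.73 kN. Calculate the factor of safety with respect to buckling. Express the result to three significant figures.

n ≈ 5.42

Weak-axis I_min = (h_o·b_o³ − h_i·b_i³)/12 with b_o = 17.6, b_i = 15.60 mm (shorter outer/inner sides).
I_min = (33.0×17.6³ − 31.00×15.60³)/12 = 5.185×10^3 mm⁴
I = 5.185×10^3 mm⁴ = 5.185×10^-9 m⁴
Effective length L_e = K·L = 1 × 0.734 = 0.7340 m
P_cr = π²EI / L_e² = π² × 98.8×10⁹ × 5.185×10^-9 / 0.7340² = 9.385×10^3 N
Factor of safety n = P_cr / P = 9.3845 / 1.73 = 5.42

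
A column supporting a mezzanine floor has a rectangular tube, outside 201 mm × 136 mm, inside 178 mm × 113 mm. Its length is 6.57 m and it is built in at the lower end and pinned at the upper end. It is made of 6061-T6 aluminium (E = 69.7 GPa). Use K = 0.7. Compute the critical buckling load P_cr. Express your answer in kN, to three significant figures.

Weak-axis I_min = (h_o·b_o³ − h_i·b_i³)/12 with b_o = 136, b_i = 113.0 mm (shorter outer/inner sides).
I_min = (201×136³ − 178.0×113.0³)/12 = 2.073×10^7 mm⁴
I = 2.073×10^7 mm⁴ = 2.073×10^-5 m⁴
Effective length L_e = K·L = 0.7 × 6.57 = 4.599 m
P_cr = π²EI / L_e² = π² × 69.7×10⁹ × 2.073×10^-5 / 4.599² = 6.743×10^5 N

P_cr ≈ 674 kN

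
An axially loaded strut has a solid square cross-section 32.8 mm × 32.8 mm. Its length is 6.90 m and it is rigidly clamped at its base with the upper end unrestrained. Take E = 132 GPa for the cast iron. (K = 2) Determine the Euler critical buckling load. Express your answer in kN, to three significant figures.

I = a⁴/12 = 32.8⁴/12 = 9.645×10^4 mm⁴
I = 9.645×10^4 mm⁴ = 9.645×10^-8 m⁴
Effective length L_e = K·L = 2 × 6.90 = 13.80 m
P_cr = π²EI / L_e² = π² × 132×10⁹ × 9.645×10^-8 / 13.80² = 659.8 N

P_cr ≈ 0.660 kN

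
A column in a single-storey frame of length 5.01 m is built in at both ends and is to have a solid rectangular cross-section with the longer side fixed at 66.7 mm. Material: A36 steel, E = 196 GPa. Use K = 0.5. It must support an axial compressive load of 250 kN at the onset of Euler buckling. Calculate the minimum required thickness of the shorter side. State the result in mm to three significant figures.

b ≈ 52.6 mm

L_e = K·L = 0.5 × 5.01 = 2.505 m
Required I = P_cr·L_e²/(π²E) = 2.500×10^5 × 2.505² / (π² × 1.96×10^11) = 8.110×10^-7 m⁴
I_req = 8.110×10^5 mm⁴
Rectangle, weak axis: I_min = h·b³/12 with h = 66.7 mm fixed  ⇒  b = (12I/h)^(1/3) = 52.6 mm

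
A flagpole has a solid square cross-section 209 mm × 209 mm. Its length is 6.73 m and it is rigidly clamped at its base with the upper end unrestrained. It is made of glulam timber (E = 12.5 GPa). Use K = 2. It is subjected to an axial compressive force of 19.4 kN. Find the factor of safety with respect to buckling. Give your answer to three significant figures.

I = a⁴/12 = 209⁴/12 = 1.590×10^8 mm⁴
I = 1.590×10^8 mm⁴ = 1.590×10^-4 m⁴
Effective length L_e = K·L = 2 × 6.73 = 13.46 m
P_cr = π²EI / L_e² = π² × 12.5×10⁹ × 1.590×10^-4 / 13.46² = 1.083×10^5 N
Factor of safety n = P_cr / P = 108.27 / 19.4 = 5.58

n ≈ 5.58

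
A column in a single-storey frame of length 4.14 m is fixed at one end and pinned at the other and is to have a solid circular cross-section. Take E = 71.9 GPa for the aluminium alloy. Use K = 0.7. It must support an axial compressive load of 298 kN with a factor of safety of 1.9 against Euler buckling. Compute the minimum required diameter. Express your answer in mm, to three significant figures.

d ≈ 108 mm

Required P_cr = n·P = 1.9 × 298 = 566.2 kN
L_e = K·L = 0.7 × 4.14 = 2.898 m
Required I = P_cr·L_e²/(π²E) = 5.662×10^5 × 2.898² / (π² × 7.19×10^10) = 6.701×10^-6 m⁴
I_req = 6.701×10^6 mm⁴
Solid circle: I = πd⁴/64  ⇒  d = (64I/π)^(1/4) = (64×6.701×10^6/π)^(1/4) = 108 mm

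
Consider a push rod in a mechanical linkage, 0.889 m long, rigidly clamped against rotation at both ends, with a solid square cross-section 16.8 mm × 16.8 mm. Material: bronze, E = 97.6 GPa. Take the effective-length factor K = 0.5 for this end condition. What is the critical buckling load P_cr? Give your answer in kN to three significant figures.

I = a⁴/12 = 16.8⁴/12 = 6.638×10^3 mm⁴
I = 6.638×10^3 mm⁴ = 6.638×10^-9 m⁴
Effective length L_e = K·L = 0.5 × 0.889 = 0.4445 m
P_cr = π²EI / L_e² = π² × 97.6×10⁹ × 6.638×10^-9 / 0.4445² = 3.236×10^4 N

P_cr ≈ 32.4 kN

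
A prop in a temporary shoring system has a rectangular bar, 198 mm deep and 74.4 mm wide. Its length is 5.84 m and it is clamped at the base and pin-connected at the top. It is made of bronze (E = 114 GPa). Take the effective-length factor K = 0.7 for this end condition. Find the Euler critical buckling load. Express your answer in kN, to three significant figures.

P_cr ≈ 457 kN

Buckling occurs about the weak axis: I_min = h·b³/12 with b = 74.4 mm (the shorter side).
I_min = 198×74.4³/12 = 6.795×10^6 mm⁴
I = 6.795×10^6 mm⁴ = 6.795×10^-6 m⁴
Effective length L_e = K·L = 0.7 × 5.84 = 4.088 m
P_cr = π²EI / L_e² = π² × 114×10⁹ × 6.795×10^-6 / 4.088² = 4.575×10^5 N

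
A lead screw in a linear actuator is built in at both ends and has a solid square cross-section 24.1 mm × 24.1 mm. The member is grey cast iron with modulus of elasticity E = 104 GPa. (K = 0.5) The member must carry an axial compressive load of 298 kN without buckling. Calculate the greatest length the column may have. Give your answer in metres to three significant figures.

I = a⁴/12 = 24.1⁴/12 = 2.811×10^4 mm⁴
I = 2.811×10^-8 m⁴
At the buckling limit P_cr = P = 2.980×10^5 N
From P_cr = π²EI/(K·L)²:  L = (1/K)·√(π²EI/P_cr) = (1/0.5)·√(π²×1.04×10^11×2.811×10^-8/2.980×10^5)
L = 0.622 m

L_max ≈ 0.622 m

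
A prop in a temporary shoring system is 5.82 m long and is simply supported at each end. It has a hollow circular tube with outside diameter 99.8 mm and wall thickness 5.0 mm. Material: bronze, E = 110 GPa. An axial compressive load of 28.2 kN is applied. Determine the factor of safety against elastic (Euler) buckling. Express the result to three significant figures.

Inner diameter d_i = 99.8 − 2×5.0 = 89.80 mm
I = π(d_o⁴ − d_i⁴)/64 = π(99.8⁴ − 89.80⁴)/64 = 1.677×10^6 mm⁴
I = 1.677×10^6 mm⁴ = 1.677×10^-6 m⁴
Effective length L_e = K·L = 1 × 5.82 = 5.820 m
P_cr = π²EI / L_e² = π² × 110×10⁹ × 1.677×10^-6 / 5.820² = 5.377×10^4 N
Factor of safety n = P_cr / P = 53.766 / 28.2 = 1.91

n ≈ 1.91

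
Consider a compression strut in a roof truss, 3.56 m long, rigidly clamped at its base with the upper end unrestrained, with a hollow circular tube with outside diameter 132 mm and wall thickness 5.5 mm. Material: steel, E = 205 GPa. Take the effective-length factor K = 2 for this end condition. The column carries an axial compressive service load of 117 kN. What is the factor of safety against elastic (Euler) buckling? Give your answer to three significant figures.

Inner diameter d_i = 132 − 2×5.5 = 121.0 mm
I = π(d_o⁴ − d_i⁴)/64 = π(132⁴ − 121.0⁴)/64 = 4.380×10^6 mm⁴
I = 4.380×10^6 mm⁴ = 4.380×10^-6 m⁴
Effective length L_e = K·L = 2 × 3.56 = 7.120 m
P_cr = π²EI / L_e² = π² × 205×10⁹ × 4.380×10^-6 / 7.120² = 1.748×10^5 N
Factor of safety n = P_cr / P = 174.83 / 117 = 1.49

n ≈ 1.49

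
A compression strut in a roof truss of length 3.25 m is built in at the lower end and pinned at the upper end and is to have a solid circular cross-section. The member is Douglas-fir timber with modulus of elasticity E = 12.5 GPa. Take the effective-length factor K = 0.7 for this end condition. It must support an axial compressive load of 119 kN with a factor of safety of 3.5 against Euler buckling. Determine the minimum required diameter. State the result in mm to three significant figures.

d ≈ 137 mm

Required P_cr = n·P = 3.5 × 119 = 416.5 kN
L_e = K·L = 0.7 × 3.25 = 2.275 m
Required I = P_cr·L_e²/(π²E) = 4.165×10^5 × 2.275² / (π² × 1.25×10^10) = 1.747×10^-5 m⁴
I_req = 1.747×10^7 mm⁴
Solid circle: I = πd⁴/64  ⇒  d = (64I/π)^(1/4) = (64×1.747×10^7/π)^(1/4) = 137 mm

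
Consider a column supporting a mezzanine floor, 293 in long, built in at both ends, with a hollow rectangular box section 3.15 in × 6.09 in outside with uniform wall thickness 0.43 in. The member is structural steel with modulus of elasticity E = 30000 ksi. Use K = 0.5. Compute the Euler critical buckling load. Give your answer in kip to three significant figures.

Inner dimensions: h_i = 6.09 − 2×0.43 = 5.230 in, b_i = 3.15 − 2×0.43 = 2.290 in
Weak-axis I_min = (h_o·b_o³ − h_i·b_i³)/12 with b_o = 3.15, b_i = 2.290 in (shorter outer/inner sides).
I_min = (6.09×3.15³ − 5.230×2.290³)/12 = 10.63 in⁴
Effective length L_e = K·L = 0.5 × 293 = 146.5 in
P_cr = π²EI / L_e² = π² × 30000×10³ × 10.63 / 146.5² = 1.466×10^5 lb

P_cr ≈ 147 kip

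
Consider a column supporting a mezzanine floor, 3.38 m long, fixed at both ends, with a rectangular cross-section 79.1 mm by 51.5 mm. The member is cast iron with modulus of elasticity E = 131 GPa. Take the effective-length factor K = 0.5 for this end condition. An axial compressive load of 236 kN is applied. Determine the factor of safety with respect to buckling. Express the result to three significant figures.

n ≈ 1.73

Buckling occurs about the weak axis: I_min = h·b³/12 with b = 51.5 mm (the shorter side).
I_min = 79.1×51.5³/12 = 9.004×10^5 mm⁴
I = 9.004×10^5 mm⁴ = 9.004×10^-7 m⁴
Effective length L_e = K·L = 0.5 × 3.38 = 1.690 m
P_cr = π²EI / L_e² = π² × 131×10⁹ × 9.004×10^-7 / 1.690² = 4.076×10^5 N
Factor of safety n = P_cr / P = 407.58 / 236 = 1.73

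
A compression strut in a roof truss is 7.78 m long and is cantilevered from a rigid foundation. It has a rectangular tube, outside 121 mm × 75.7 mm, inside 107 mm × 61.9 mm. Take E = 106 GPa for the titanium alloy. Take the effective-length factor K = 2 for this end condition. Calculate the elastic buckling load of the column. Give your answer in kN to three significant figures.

P_cr ≈ 9.76 kN

Weak-axis I_min = (h_o·b_o³ − h_i·b_i³)/12 with b_o = 75.7, b_i = 61.90 mm (shorter outer/inner sides).
I_min = (121×75.7³ − 107.0×61.90³)/12 = 2.259×10^6 mm⁴
I = 2.259×10^6 mm⁴ = 2.259×10^-6 m⁴
Effective length L_e = K·L = 2 × 7.78 = 15.56 m
P_cr = π²EI / L_e² = π² × 106×10⁹ × 2.259×10^-6 / 15.56² = 9.763×10^3 N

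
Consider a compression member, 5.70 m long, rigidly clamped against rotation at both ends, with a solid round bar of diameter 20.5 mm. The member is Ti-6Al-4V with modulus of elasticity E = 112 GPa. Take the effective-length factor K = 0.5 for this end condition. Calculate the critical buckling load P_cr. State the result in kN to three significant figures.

I = πd⁴/64 = π×20.5⁴/64 = 8.669×10^3 mm⁴
I = 8.669×10^3 mm⁴ = 8.669×10^-9 m⁴
Effective length L_e = K·L = 0.5 × 5.70 = 2.850 m
P_cr = π²EI / L_e² = π² × 112×10⁹ × 8.669×10^-9 / 2.850² = 1.180×10^3 N

P_cr ≈ 1.18 kN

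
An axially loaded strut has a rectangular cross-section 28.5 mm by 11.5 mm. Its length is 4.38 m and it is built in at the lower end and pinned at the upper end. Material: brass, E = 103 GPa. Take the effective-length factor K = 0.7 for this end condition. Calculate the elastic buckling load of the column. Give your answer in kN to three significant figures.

Buckling occurs about the weak axis: I_min = h·b³/12 with b = 11.5 mm (the shorter side).
I_min = 28.5×11.5³/12 = 3.612×10^3 mm⁴
I = 3.612×10^3 mm⁴ = 3.612×10^-9 m⁴
Effective length L_e = K·L = 0.7 × 4.38 = 3.066 m
P_cr = π²EI / L_e² = π² × 103×10⁹ × 3.612×10^-9 / 3.066² = 390.6 N

P_cr ≈ 0.391 kN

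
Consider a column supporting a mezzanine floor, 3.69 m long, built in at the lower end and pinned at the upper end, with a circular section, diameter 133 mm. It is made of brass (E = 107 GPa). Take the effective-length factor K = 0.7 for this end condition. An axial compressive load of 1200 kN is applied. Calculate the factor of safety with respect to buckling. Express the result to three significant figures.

I = πd⁴/64 = π×133⁴/64 = 1.536×10^7 mm⁴
I = 1.536×10^7 mm⁴ = 1.536×10^-5 m⁴
Effective length L_e = K·L = 0.7 × 3.69 = 2.583 m
P_cr = π²EI / L_e² = π² × 107×10⁹ × 1.536×10^-5 / 2.583² = 2.431×10^6 N
Factor of safety n = P_cr / P = 2431.1 / 1200 = 2.03

n ≈ 2.03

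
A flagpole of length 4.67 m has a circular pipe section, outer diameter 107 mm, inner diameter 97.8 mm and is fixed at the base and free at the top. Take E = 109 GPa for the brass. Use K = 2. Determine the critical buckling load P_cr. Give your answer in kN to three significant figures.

P_cr ≈ 24.0 kN

d_o = 107 mm, d_i = 97.8 mm
I = π(d_o⁴ − d_i⁴)/64 = π(107⁴ − 97.80⁴)/64 = 1.944×10^6 mm⁴
I = 1.944×10^6 mm⁴ = 1.944×10^-6 m⁴
Effective length L_e = K·L = 2 × 4.67 = 9.340 m
P_cr = π²EI / L_e² = π² × 109×10⁹ × 1.944×10^-6 / 9.340² = 2.397×10^4 N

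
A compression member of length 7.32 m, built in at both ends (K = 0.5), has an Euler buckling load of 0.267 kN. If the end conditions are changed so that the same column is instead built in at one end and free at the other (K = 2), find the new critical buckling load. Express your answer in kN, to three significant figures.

P_cr ∝ 1/K², so P_cr,new = P_cr,old × (K_old/K_new)² = 0.267 × (0.5/2)²
= 0.267 × 0.06250 = 0.0167 kN

P_cr ≈ 0.0167 kN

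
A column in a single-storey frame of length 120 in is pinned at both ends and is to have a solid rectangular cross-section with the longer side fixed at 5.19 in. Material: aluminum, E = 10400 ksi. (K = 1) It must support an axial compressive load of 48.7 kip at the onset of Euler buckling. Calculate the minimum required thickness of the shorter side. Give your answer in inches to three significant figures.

b ≈ 2.51 in

L_e = K·L = 1 × 120 = 120.0 in
Required I = P_cr·L_e²/(π²E) = 4.870×10^4 × 120.0² / (π² × 1.04×10^7) = 6.832 in⁴
Rectangle, weak axis: I_min = h·b³/12 with h = 5.19 in fixed  ⇒  b = (12I/h)^(1/3) = 2.51 in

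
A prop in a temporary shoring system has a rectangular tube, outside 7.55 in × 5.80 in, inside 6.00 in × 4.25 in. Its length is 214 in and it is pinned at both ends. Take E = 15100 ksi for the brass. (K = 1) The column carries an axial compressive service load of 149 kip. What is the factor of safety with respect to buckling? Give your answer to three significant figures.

Weak-axis I_min = (h_o·b_o³ − h_i·b_i³)/12 with b_o = 5.80, b_i = 4.250 in (shorter outer/inner sides).
I_min = (7.55×5.80³ − 6.000×4.250³)/12 = 84.38 in⁴
Effective length L_e = K·L = 1 × 214 = 214.0 in
P_cr = π²EI / L_e² = π² × 15100×10³ × 84.38 / 214.0² = 2.746×10^5 lb
Factor of safety n = P_cr / P = 274.58 / 149 = 1.84

n ≈ 1.84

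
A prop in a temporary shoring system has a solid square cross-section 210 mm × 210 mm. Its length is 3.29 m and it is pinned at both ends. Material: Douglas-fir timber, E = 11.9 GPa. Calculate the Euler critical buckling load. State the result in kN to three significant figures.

I = a⁴/12 = 210⁴/12 = 1.621×10^8 mm⁴
I = 1.621×10^8 mm⁴ = 1.621×10^-4 m⁴
Effective length L_e = K·L = 1 × 3.29 = 3.290 m
P_cr = π²EI / L_e² = π² × 11.9×10⁹ × 1.621×10^-4 / 3.290² = 1.759×10^6 N

P_cr ≈ 1760 kN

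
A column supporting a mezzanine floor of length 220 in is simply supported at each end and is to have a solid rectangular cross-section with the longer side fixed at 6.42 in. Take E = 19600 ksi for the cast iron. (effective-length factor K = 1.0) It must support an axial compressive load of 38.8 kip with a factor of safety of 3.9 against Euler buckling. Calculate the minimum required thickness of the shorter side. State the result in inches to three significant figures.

b ≈ 4.14 in

Required P_cr = n·P = 3.9 × 38.8 = 151.3 kip
L_e = K·L = 1 × 220 = 220.0 in
Required I = P_cr·L_e²/(π²E) = 1.513×10^5 × 220.0² / (π² × 1.96×10^7) = 37.86 in⁴
Rectangle, weak axis: I_min = h·b³/12 with h = 6.42 in fixed  ⇒  b = (12I/h)^(1/3) = 4.14 in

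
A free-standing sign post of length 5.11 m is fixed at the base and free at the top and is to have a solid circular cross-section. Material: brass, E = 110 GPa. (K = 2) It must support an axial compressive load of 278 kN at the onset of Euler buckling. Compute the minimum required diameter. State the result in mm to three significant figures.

d ≈ 153 mm

L_e = K·L = 2 × 5.11 = 10.22 m
Required I = P_cr·L_e²/(π²E) = 2.780×10^5 × 10.22² / (π² × 1.10×10^11) = 2.675×10^-5 m⁴
I_req = 2.675×10^7 mm⁴
Solid circle: I = πd⁴/64  ⇒  d = (64I/π)^(1/4) = (64×2.675×10^7/π)^(1/4) = 153 mm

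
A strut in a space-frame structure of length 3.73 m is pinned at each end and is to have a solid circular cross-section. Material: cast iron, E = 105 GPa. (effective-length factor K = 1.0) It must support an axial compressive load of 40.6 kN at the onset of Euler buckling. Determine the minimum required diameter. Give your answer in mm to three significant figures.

L_e = K·L = 1 × 3.73 = 3.730 m
Required I = P_cr·L_e²/(π²E) = 4.060×10^4 × 3.730² / (π² × 1.05×10^11) = 5.451×10^-7 m⁴
I_req = 5.451×10^5 mm⁴
Solid circle: I = πd⁴/64  ⇒  d = (64I/π)^(1/4) = (64×5.451×10^5/π)^(1/4) = 57.7 mm

d ≈ 57.7 mm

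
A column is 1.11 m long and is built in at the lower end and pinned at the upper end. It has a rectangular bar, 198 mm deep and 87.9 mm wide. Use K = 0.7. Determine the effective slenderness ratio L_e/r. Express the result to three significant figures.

λ ≈ 30.6

For a rectangle r_min = b/√12 = 87.9/√12 = 25.37 mm
L_e = K·L = 0.7 × 1.11 m = 0.7770 m = 777.00 mm
λ = L_e / r_min = 777.00 / 25.37 = 30.6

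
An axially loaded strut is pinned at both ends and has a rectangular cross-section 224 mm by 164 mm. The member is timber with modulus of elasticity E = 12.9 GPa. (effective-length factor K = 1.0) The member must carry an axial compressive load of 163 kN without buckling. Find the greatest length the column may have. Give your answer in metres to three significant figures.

Buckling occurs about the weak axis: I_min = h·b³/12 with b = 164 mm (the shorter side).
I_min = 224×164³/12 = 8.234×10^7 mm⁴
I = 8.234×10^-5 m⁴
At the buckling limit P_cr = P = 1.630×10^5 N
From P_cr = π²EI/(K·L)²:  L = (1/K)·√(π²EI/P_cr) = (1/1)·√(π²×1.29×10^10×8.234×10^-5/1.630×10^5)
L = 8.02 m

L_max ≈ 8.02 m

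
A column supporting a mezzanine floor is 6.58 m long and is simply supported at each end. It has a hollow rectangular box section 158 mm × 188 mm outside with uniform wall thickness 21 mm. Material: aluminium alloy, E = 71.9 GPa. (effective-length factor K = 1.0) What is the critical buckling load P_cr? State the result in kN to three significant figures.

Inner dimensions: h_i = 188 − 2×21 = 146.0 mm, b_i = 158 − 2×21 = 116.0 mm
Weak-axis I_min = (h_o·b_o³ − h_i·b_i³)/12 with b_o = 158, b_i = 116.0 mm (shorter outer/inner sides).
I_min = (188×158³ − 146.0×116.0³)/12 = 4.280×10^7 mm⁴
I = 4.280×10^7 mm⁴ = 4.280×10^-5 m⁴
Effective length L_e = K·L = 1 × 6.58 = 6.580 m
P_cr = π²EI / L_e² = π² × 71.9×10⁹ × 4.280×10^-5 / 6.580² = 7.015×10^5 N

P_cr ≈ 702 kN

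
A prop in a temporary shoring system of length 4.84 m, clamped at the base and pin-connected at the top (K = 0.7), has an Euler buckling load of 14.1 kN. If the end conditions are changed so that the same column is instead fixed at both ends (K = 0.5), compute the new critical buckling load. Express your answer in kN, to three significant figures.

P_cr ≈ 27.6 kN

P_cr ∝ 1/K², so P_cr,new = P_cr,old × (K_old/K_new)² = 14.1 × (0.7/0.5)²
= 14.1 × 1.960 = 27.6 kN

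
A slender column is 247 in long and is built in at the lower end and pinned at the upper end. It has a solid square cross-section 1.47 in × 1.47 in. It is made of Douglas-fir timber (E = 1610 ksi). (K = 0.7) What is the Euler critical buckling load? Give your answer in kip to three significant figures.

P_cr ≈ 0.207 kip

I = a⁴/12 = 1.47⁴/12 = 0.3891 in⁴
Effective length L_e = K·L = 0.7 × 247 = 172.9 in
P_cr = π²EI / L_e² = π² × 1610×10³ × 0.3891 / 172.9² = 206.8 lb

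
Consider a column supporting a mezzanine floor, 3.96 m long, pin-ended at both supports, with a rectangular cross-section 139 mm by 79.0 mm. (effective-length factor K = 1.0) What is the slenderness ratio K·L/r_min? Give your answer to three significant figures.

Buckling occurs about the weak axis: I_min = h·b³/12 with b = 79.0 mm (the shorter side).
I_min = 139×79.0³/12 = 5.711×10^6 mm⁴
A = 1.098×10^4 mm²;  r_min = √(I/A) = √(5.711×10^6/1.098×10^4) = 22.81 mm
L_e = K·L = 1 × 3.96 m = 3.960 m = 3960.0 mm
λ = L_e / r_min = 3960.0 / 22.81 = 174

λ ≈ 174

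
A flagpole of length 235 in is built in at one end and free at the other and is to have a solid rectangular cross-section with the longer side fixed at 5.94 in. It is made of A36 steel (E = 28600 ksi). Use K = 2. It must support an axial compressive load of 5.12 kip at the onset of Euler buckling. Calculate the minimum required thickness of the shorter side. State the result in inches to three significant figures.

L_e = K·L = 2 × 235 = 470.0 in
Required I = P_cr·L_e²/(π²E) = 5.120×10^3 × 470.0² / (π² × 2.86×10^7) = 4.007 in⁴
Rectangle, weak axis: I_min = h·b³/12 with h = 5.94 in fixed  ⇒  b = (12I/h)^(1/3) = 2.01 in

b ≈ 2.01 in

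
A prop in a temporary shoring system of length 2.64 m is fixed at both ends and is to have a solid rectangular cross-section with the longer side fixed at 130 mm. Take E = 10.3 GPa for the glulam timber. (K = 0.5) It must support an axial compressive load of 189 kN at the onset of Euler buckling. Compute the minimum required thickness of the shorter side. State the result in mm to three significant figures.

b ≈ 66.9 mm

L_e = K·L = 0.5 × 2.64 = 1.320 m
Required I = P_cr·L_e²/(π²E) = 1.890×10^5 × 1.320² / (π² × 1.03×10^10) = 3.239×10^-6 m⁴
I_req = 3.239×10^6 mm⁴
Rectangle, weak axis: I_min = h·b³/12 with h = 130 mm fixed  ⇒  b = (12I/h)^(1/3) = 66.9 mm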